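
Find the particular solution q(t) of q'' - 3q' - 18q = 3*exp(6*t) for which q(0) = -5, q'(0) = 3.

Characteristic equation r² - 3r - 18 = 0 factors as (r - 6)(r + 3) = 0, so r = 6, -3.
Hence q_h = C1*exp(6*t) + C2*exp(-3*t).
Since exp(6*t) solves the homogeneous equation (r = 6 is a root of multiplicity 1), multiply the trial by t. Try q_p = A*t*exp(6*t). Substituting into the equation and dividing by exp(6*t) gives A = 1/3, so q_p = t*exp(6*t)/3.
General solution: q = C1*exp(6*t) + C2*exp(-3*t) + t*exp(6*t)/3.
Apply the initial conditions: q(0) = C1 + C2 = -5 and q'(0) = 1/3 - 3*C2 + 6*C1 = 3. Solving gives C1 = -37/27, C2 = -98/27.

q = -98*exp(-3*t)/27 - 37*exp(6*t)/27 + t*exp(6*t)/3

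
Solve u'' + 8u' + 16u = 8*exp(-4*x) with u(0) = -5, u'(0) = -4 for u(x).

Characteristic equation r² + 8r + 16 = 0 has discriminant (8)² - 4·(16) = 0, so r = -4 is a repeated root.
Hence u_h = (C1 + C2*x)*exp(-4*x).
Since exp(-4*x) solves the homogeneous equation (r = -4 is a root of multiplicity 2), multiply the trial by x^2. Try u_p = A*x^2*exp(-4*x). Substituting into the equation and dividing by exp(-4*x) gives A = 4, so u_p = 4*x^2*exp(-4*x).
General solution: u = C1*exp(-4*x) + 4*x^2*exp(-4*x) + C2*x*exp(-4*x).
Apply the initial conditions: u(0) = C1 = -5 and u'(0) = C2 - 4*C1 = -4. Solving gives C1 = -5, C2 = -24.

u = -5*exp(-4*x) - 24*x*exp(-4*x) + 4*x**2*exp(-4*x)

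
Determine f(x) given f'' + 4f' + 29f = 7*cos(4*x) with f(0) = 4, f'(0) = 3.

f = 91*cos(4*x)/425 + 112*sin(4*x)/425 + 809*exp(-2*x)*sin(5*x)/425 + 1609*cos(5*x)*exp(-2*x)/425

Characteristic equation r² + 4r + 29 = 0 has discriminant (4)² - 4·(29) = -100 < 0, so r = -2 ± 5i.
Hence f_h = C1*cos(5*x)*exp(-2*x) + C2*exp(-2*x)*sin(5*x).
Try f_p = A*cos(4*x) + B*sin(4*x). Substituting and equating the coefficients of cos(4x) and sin(4x) gives A = 91/425, B = 112/425, so f_p = 91*cos(4*x)/425 + 112*sin(4*x)/425.
General solution: f = 91*cos(4*x)/425 + 112*sin(4*x)/425 + C1*cos(5*x)*exp(-2*x) + C2*exp(-2*x)*sin(5*x).
Apply the initial conditions: f(0) = 91/425 + C1 = 4 and f'(0) = 448/425 - 2*C1 + 5*C2 = 3. Solving gives C1 = 1609/425, C2 = 809/425.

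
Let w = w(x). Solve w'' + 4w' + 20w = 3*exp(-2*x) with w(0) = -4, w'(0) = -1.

w = 3*exp(-2*x)/16 - 67*cos(4*x)*exp(-2*x)/16 - 9*exp(-2*x)*sin(4*x)/4

Characteristic equation r² + 4r + 20 = 0 has discriminant (4)² - 4·(20) = -64 < 0, so r = -2 ± 4i.
Hence w_h = C1*cos(4*x)*exp(-2*x) + C2*exp(-2*x)*sin(4*x).
Try w_p = A*exp(-2*x). Substituting into the equation and dividing by exp(-2*x) gives A = 3/16, so w_p = 3*exp(-2*x)/16.
General solution: w = 3*exp(-2*x)/16 + C1*cos(4*x)*exp(-2*x) + C2*exp(-2*x)*sin(4*x).
Apply the initial conditions: w(0) = 3/16 + C1 = -4 and w'(0) = -3/8 - 2*C1 + 4*C2 = -1. Solving gives C1 = -67/16, C2 = -9/4.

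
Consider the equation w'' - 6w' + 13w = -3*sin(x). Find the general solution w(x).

Characteristic equation r² - 6r + 13 = 0 has discriminant (-6)² - 4·(13) = -16 < 0, so r = 3 ± 2i.
Hence w_h = C1*cos(2*x)*exp(3*x) + C2*exp(3*x)*sin(2*x).
Try w_p = A*cos(x) + B*sin(x). Substituting and equating the coefficients of cos(x) and sin(x) gives A = -1/10, B = -1/5, so w_p = -sin(x)/5 - cos(x)/10.

w = -sin(x)/5 - cos(x)/10 + C1*cos(2*x)*exp(3*x) + C2*exp(3*x)*sin(2*x)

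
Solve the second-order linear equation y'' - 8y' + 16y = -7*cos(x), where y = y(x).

y = -105*cos(x)/289 + 56*sin(x)/289 + C1*exp(4*x) + C2*x*exp(4*x)

Characteristic equation r² - 8r + 16 = 0 has discriminant (-8)² - 4·(16) = 0, so r = 4 is a repeated root.
Hence y_h = (C1 + C2*x)*exp(4*x).
Try y_p = A*cos(x) + B*sin(x). Substituting and equating the coefficients of cos(x) and sin(x) gives A = -105/289, B = 56/289, so y_p = -105*cos(x)/289 + 56*sin(x)/289.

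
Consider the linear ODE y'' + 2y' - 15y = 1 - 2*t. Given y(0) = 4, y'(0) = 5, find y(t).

Characteristic equation r² + 2r - 15 = 0 factors as (r + 5)(r - 3) = 0, so r = -5, 3.
Hence y_h = C1*exp(-5*t) + C2*exp(3*t).
For the particular solution try y_p = A0 + A1*t. Substituting and matching coefficients of each power of t gives A0 = -11/225, A1 = 2/15, so y_p = -11/225 + 2*t/15.
General solution: y = -11/225 + 2*t/15 + C1*exp(-5*t) + C2*exp(3*t).
Apply the initial conditions: y(0) = -11/225 + C1 + C2 = 4 and y'(0) = 2/15 - 5*C1 + 3*C2 = 5. Solving gives C1 = 91/100, C2 = 113/36.

y = -11/225 + 2*t/15 + 91*exp(-5*t)/100 + 113*exp(3*t)/36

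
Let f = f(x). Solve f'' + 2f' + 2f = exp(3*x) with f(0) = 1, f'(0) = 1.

f = exp(3*x)/17 + 16*cos(x)*exp(-x)/17 + 30*exp(-x)*sin(x)/17

Characteristic equation r² + 2r + 2 = 0 has discriminant (2)² - 4·(2) = -4 < 0, so r = -1 ± i.
Hence f_h = C1*cos(x)*exp(-x) + C2*exp(-x)*sin(x).
Try f_p = A*exp(3*x). Substituting into the equation and dividing by exp(3*x) gives A = 1/17, so f_p = exp(3*x)/17.
General solution: f = exp(3*x)/17 + C1*cos(x)*exp(-x) + C2*exp(-x)*sin(x).
Apply the initial conditions: f(0) = 1/17 + C1 = 1 and f'(0) = 3/17 + C2 - C1 = 1. Solving gives C1 = 16/17, C2 = 30/17.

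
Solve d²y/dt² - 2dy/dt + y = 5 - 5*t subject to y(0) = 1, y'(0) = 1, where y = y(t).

y = -5 - 5*t + 6*exp(t)

Characteristic equation r² - 2r + 1 = 0 has discriminant (-2)² - 4·(1) = 0, so r = 1 is a repeated root.
Hence y_h = (C1 + C2*t)*exp(t).
For the particular solution try y_p = A0 + A1*t. Substituting and matching coefficients of each power of t gives A0 = -5, A1 = -5, so y_p = -5 - 5*t.
General solution: y = -5 - 5*t + C1*exp(t) + C2*t*exp(t).
Apply the initial conditions: y(0) = -5 + C1 = 1 and y'(0) = -5 + C1 + C2 = 1. Solving gives C1 = 6, C2 = 0.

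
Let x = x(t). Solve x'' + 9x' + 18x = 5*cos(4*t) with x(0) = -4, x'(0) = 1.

Characteristic equation r² + 9r + 18 = 0 factors as (r + 3)(r + 6) = 0, so r = -3, -6.
Hence x_h = C1*exp(-3*t) + C2*exp(-6*t).
Try x_p = A*cos(4*t) + B*sin(4*t). Substituting and equating the coefficients of cos(4t) and sin(4t) gives A = 1/130, B = 9/65, so x_p = cos(4*t)/130 + 9*sin(4*t)/65.
General solution: x = cos(4*t)/130 + 9*sin(4*t)/65 + C1*exp(-3*t) + C2*exp(-6*t).
Apply the initial conditions: x(0) = 1/130 + C1 + C2 = -4 and x'(0) = 36/65 - 6*C2 - 3*C1 = 1. Solving gives C1 = -118/15, C2 = 301/78.

x = -118*exp(-3*t)/15 + cos(4*t)/130 + 9*sin(4*t)/65 + 301*exp(-6*t)/78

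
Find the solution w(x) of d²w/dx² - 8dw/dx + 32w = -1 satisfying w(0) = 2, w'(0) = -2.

w = -1/32 - 81*exp(4*x)*sin(4*x)/32 + 65*cos(4*x)*exp(4*x)/32

Characteristic equation r² - 8r + 32 = 0 has discriminant (-8)² - 4·(32) = -64 < 0, so r = 4 ± 4i.
Hence w_h = C1*cos(4*x)*exp(4*x) + C2*exp(4*x)*sin(4*x).
For the particular solution try w_p = A0. Substituting and matching coefficients of each power of x gives A0 = -1/32, so w_p = -1/32.
General solution: w = -1/32 + C1*cos(4*x)*exp(4*x) + C2*exp(4*x)*sin(4*x).
Apply the initial conditions: w(0) = -1/32 + C1 = 2 and w'(0) = 4*C1 + 4*C2 = -2. Solving gives C1 = 65/32, C2 = -81/32.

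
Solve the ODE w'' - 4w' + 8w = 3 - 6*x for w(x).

w = -3*x/4 + C1*cos(2*x)*exp(2*x) + C2*exp(2*x)*sin(2*x)

Characteristic equation r² - 4r + 8 = 0 has discriminant (-4)² - 4·(8) = -16 < 0, so r = 2 ± 2i.
Hence w_h = C1*cos(2*x)*exp(2*x) + C2*exp(2*x)*sin(2*x).
For the particular solution try w_p = A0 + A1*x. Substituting and matching coefficients of each power of x gives A0 = 0, A1 = -3/4, so w_p = -3*x/4.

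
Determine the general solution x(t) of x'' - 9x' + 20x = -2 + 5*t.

Characteristic equation r² - 9r + 20 = 0 factors as (r - 4)(r - 5) = 0, so r = 4, 5.
Hence x_h = C1*exp(4*t) + C2*exp(5*t).
For the particular solution try x_p = A0 + A1*t. Substituting and matching coefficients of each power of t gives A0 = 1/80, A1 = 1/4, so x_p = 1/80 + t/4.

x = 1/80 + t/4 + C1*exp(4*t) + C2*exp(5*t)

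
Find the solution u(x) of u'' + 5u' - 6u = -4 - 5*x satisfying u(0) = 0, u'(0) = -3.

u = 49/36 - 12*exp(x)/7 + 5*x/6 + 89*exp(-6*x)/252

Characteristic equation r² + 5r - 6 = 0 factors as (r - 1)(r + 6) = 0, so r = 1, -6.
Hence u_h = C1*exp(x) + C2*exp(-6*x).
For the particular solution try u_p = A0 + A1*x. Substituting and matching coefficients of each power of x gives A0 = 49/36, A1 = 5/6, so u_p = 49/36 + 5*x/6.
General solution: u = 49/36 + 5*x/6 + C1*exp(x) + C2*exp(-6*x).
Apply the initial conditions: u(0) = 49/36 + C1 + C2 = 0 and u'(0) = 5/6 + C1 - 6*C2 = -3. Solving gives C1 = -12/7, C2 = 89/252.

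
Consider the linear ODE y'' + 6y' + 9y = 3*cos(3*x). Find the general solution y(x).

y = sin(3*x)/6 + C1*exp(-3*x) + C2*x*exp(-3*x)

Characteristic equation r² + 6r + 9 = 0 has discriminant (6)² - 4·(9) = 0, so r = -3 is a repeated root.
Hence y_h = (C1 + C2*x)*exp(-3*x).
Try y_p = A*cos(3*x) + B*sin(3*x). Substituting and equating the coefficients of cos(3x) and sin(3x) gives A = 0, B = 1/6, so y_p = sin(3*x)/6.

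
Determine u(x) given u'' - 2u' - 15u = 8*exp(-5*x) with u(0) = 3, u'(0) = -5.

u = 2*exp(-3*x) + 2*exp(-5*x)/5 + 3*exp(5*x)/5

Characteristic equation r² - 2r - 15 = 0 factors as (r + 3)(r - 5) = 0, so r = -3, 5.
Hence u_h = C1*exp(-3*x) + C2*exp(5*x).
Try u_p = A*exp(-5*x). Substituting into the equation and dividing by exp(-5*x) gives A = 2/5, so u_p = 2*exp(-5*x)/5.
General solution: u = 2*exp(-5*x)/5 + C1*exp(-3*x) + C2*exp(5*x).
Apply the initial conditions: u(0) = 2/5 + C1 + C2 = 3 and u'(0) = -2 - 3*C1 + 5*C2 = -5. Solving gives C1 = 2, C2 = 3/5.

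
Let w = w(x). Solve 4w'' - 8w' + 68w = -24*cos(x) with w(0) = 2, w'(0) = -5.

w = -24*cos(x)/65 + 3*sin(x)/65 - 241*exp(x)*sin(4*x)/130 + 154*cos(4*x)*exp(x)/65

Divide through by 4: w'' - 2w' + 17w = -6*cos(x).
Characteristic equation r² - 2r + 17 = 0 has discriminant (-2)² - 4·(17) = -64 < 0, so r = 1 ± 4i.
Hence w_h = C1*cos(4*x)*exp(x) + C2*exp(x)*sin(4*x).
Try w_p = A*cos(x) + B*sin(x). Substituting and equating the coefficients of cos(x) and sin(x) gives A = -24/65, B = 3/65, so w_p = -24*cos(x)/65 + 3*sin(x)/65.
General solution: w = -24*cos(x)/65 + 3*sin(x)/65 + C1*cos(4*x)*exp(x) + C2*exp(x)*sin(4*x).
Apply the initial conditions: w(0) = -24/65 + C1 = 2 and w'(0) = 3/65 + C1 + 4*C2 = -5. Solving gives C1 = 154/65, C2 = -241/130.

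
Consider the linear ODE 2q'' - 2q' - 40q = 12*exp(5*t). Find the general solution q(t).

Divide through by 2: q'' - q' - 20q = 6*exp(5*t).
Characteristic equation r² - r - 20 = 0 factors as (r - 5)(r + 4) = 0, so r = 5, -4.
Hence q_h = C1*exp(5*t) + C2*exp(-4*t).
Since exp(5*t) solves the homogeneous equation (r = 5 is a root of multiplicity 1), multiply the trial by t. Try q_p = A*t*exp(5*t). Substituting into the equation and dividing by exp(5*t) gives A = 2/3, so q_p = 2*t*exp(5*t)/3.

q = C1*exp(5*t) + C2*exp(-4*t) + 2*t*exp(5*t)/3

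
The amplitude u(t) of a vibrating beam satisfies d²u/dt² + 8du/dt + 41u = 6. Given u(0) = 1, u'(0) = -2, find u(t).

Characteristic equation r² + 8r + 41 = 0 has discriminant (8)² - 4·(41) = -100 < 0, so r = -4 ± 5i.
Hence u_h = C1*cos(5*t)*exp(-4*t) + C2*exp(-4*t)*sin(5*t).
For the particular solution try u_p = A0. Substituting and matching coefficients of each power of t gives A0 = 6/41, so u_p = 6/41.
General solution: u = 6/41 + C1*cos(5*t)*exp(-4*t) + C2*exp(-4*t)*sin(5*t).
Apply the initial conditions: u(0) = 6/41 + C1 = 1 and u'(0) = -4*C1 + 5*C2 = -2. Solving gives C1 = 35/41, C2 = 58/205.

u = 6/41 + 35*cos(5*t)*exp(-4*t)/41 + 58*exp(-4*t)*sin(5*t)/205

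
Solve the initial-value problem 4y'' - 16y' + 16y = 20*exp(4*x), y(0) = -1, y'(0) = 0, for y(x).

Divide through by 4: y'' - 4y' + 4y = 5*exp(4*x).
Characteristic equation r² - 4r + 4 = 0 has discriminant (-4)² - 4·(4) = 0, so r = 2 is a repeated root.
Hence y_h = (C1 + C2*x)*exp(2*x).
Try y_p = A*exp(4*x). Substituting into the equation and dividing by exp(4*x) gives A = 5/4, so y_p = 5*exp(4*x)/4.
General solution: y = 5*exp(4*x)/4 + C1*exp(2*x) + C2*x*exp(2*x).
Apply the initial conditions: y(0) = 5/4 + C1 = -1 and y'(0) = 5 + C2 + 2*C1 = 0. Solving gives C1 = -9/4, C2 = -1/2.

y = -9*exp(2*x)/4 + 5*exp(4*x)/4 - x*exp(2*x)/2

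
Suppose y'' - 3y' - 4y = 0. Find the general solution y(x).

Characteristic equation r² - 3r - 4 = 0 factors as (r + 1)(r - 4) = 0, so r = -1, 4.
Hence y_h = C1*exp(-x) + C2*exp(4*x).

y = C1*exp(-x) + C2*exp(4*x)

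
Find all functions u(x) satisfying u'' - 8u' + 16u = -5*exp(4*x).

u = C1*exp(4*x) - 5*x**2*exp(4*x)/2 + C2*x*exp(4*x)

Characteristic equation r² - 8r + 16 = 0 has discriminant (-8)² - 4·(16) = 0, so r = 4 is a repeated root.
Hence u_h = (C1 + C2*x)*exp(4*x).
Since exp(4*x) solves the homogeneous equation (r = 4 is a root of multiplicity 2), multiply the trial by x^2. Try u_p = A*x^2*exp(4*x). Substituting into the equation and dividing by exp(4*x) gives A = -5/2, so u_p = -5*x^2*exp(4*x)/2.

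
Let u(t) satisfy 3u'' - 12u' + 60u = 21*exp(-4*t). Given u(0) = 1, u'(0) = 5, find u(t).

u = 7*exp(-4*t)/52 + 45*cos(4*t)*exp(2*t)/52 + 99*exp(2*t)*sin(4*t)/104

Divide through by 3: u'' - 4u' + 20u = 7*exp(-4*t).
Characteristic equation r² - 4r + 20 = 0 has discriminant (-4)² - 4·(20) = -64 < 0, so r = 2 ± 4i.
Hence u_h = C1*cos(4*t)*exp(2*t) + C2*exp(2*t)*sin(4*t).
Try u_p = A*exp(-4*t). Substituting into the equation and dividing by exp(-4*t) gives A = 7/52, so u_p = 7*exp(-4*t)/52.
General solution: u = 7*exp(-4*t)/52 + C1*cos(4*t)*exp(2*t) + C2*exp(2*t)*sin(4*t).
Apply the initial conditions: u(0) = 7/52 + C1 = 1 and u'(0) = -7/13 + 2*C1 + 4*C2 = 5. Solving gives C1 = 45/52, C2 = 99/104.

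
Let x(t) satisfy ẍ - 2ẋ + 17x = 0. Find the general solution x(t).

Characteristic equation r² - 2r + 17 = 0 has discriminant (-2)² - 4·(17) = -64 < 0, so r = 1 ± 4i.
Hence x_h = C1*cos(4*t)*exp(t) + C2*exp(t)*sin(4*t).

x = C1*cos(4*t)*exp(t) + C2*exp(t)*sin(4*t)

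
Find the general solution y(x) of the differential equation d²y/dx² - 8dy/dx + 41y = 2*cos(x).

Characteristic equation r² - 8r + 41 = 0 has discriminant (-8)² - 4·(41) = -100 < 0, so r = 4 ± 5i.
Hence y_h = C1*cos(5*x)*exp(4*x) + C2*exp(4*x)*sin(5*x).
Try y_p = A*cos(x) + B*sin(x). Substituting and equating the coefficients of cos(x) and sin(x) gives A = 5/104, B = -1/104, so y_p = -sin(x)/104 + 5*cos(x)/104.

y = -sin(x)/104 + 5*cos(x)/104 + C1*cos(5*x)*exp(4*x) + C2*exp(4*x)*sin(5*x)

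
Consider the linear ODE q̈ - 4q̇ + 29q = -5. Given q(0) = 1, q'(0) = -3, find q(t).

q = -5/29 - 31*exp(2*t)*sin(5*t)/29 + 34*cos(5*t)*exp(2*t)/29

Characteristic equation r² - 4r + 29 = 0 has discriminant (-4)² - 4·(29) = -100 < 0, so r = 2 ± 5i.
Hence q_h = C1*cos(5*t)*exp(2*t) + C2*exp(2*t)*sin(5*t).
For the particular solution try q_p = A0. Substituting and matching coefficients of each power of t gives A0 = -5/29, so q_p = -5/29.
General solution: q = -5/29 + C1*cos(5*t)*exp(2*t) + C2*exp(2*t)*sin(5*t).
Apply the initial conditions: q(0) = -5/29 + C1 = 1 and q'(0) = 2*C1 + 5*C2 = -3. Solving gives C1 = 34/29, C2 = -31/29.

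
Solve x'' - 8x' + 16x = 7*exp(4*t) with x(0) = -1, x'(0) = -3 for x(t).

Characteristic equation r² - 8r + 16 = 0 has discriminant (-8)² - 4·(16) = 0, so r = 4 is a repeated root.
Hence x_h = (C1 + C2*t)*exp(4*t).
Since exp(4*t) solves the homogeneous equation (r = 4 is a root of multiplicity 2), multiply the trial by t^2. Try x_p = A*t^2*exp(4*t). Substituting into the equation and dividing by exp(4*t) gives A = 7/2, so x_p = 7*t^2*exp(4*t)/2.
General solution: x = C1*exp(4*t) + 7*t^2*exp(4*t)/2 + C2*t*exp(4*t).
Apply the initial conditions: x(0) = C1 = -1 and x'(0) = C2 + 4*C1 = -3. Solving gives C1 = -1, C2 = 1.

x = -exp(4*t) + t*exp(4*t) + 7*t**2*exp(4*t)/2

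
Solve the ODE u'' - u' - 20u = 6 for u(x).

u = -3/10 + C1*exp(5*x) + C2*exp(-4*x)

Characteristic equation r² - r - 20 = 0 factors as (r - 5)(r + 4) = 0, so r = 5, -4.
Hence u_h = C1*exp(5*x) + C2*exp(-4*x).
For the particular solution try u_p = A0. Substituting and matching coefficients of each power of x gives A0 = -3/10, so u_p = -3/10.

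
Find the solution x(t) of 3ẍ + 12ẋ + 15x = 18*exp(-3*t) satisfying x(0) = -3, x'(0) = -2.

Divide through by 3: x'' + 4x' + 5x = 6*exp(-3*t).
Characteristic equation r² + 4r + 5 = 0 has discriminant (4)² - 4·(5) = -4 < 0, so r = -2 ± i.
Hence x_h = C1*cos(t)*exp(-2*t) + C2*exp(-2*t)*sin(t).
Try x_p = A*exp(-3*t). Substituting into the equation and dividing by exp(-3*t) gives A = 3, so x_p = 3*exp(-3*t).
General solution: x = 3*exp(-3*t) + C1*cos(t)*exp(-2*t) + C2*exp(-2*t)*sin(t).
Apply the initial conditions: x(0) = 3 + C1 = -3 and x'(0) = -9 + C2 - 2*C1 = -2. Solving gives C1 = -6, C2 = -5.

x = 3*exp(-3*t) - 6*cos(t)*exp(-2*t) - 5*exp(-2*t)*sin(t)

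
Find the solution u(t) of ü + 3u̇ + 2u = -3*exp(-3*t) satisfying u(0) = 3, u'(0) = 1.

u = -exp(-2*t) - 3*exp(-3*t)/2 + 11*exp(-t)/2

Characteristic equation r² + 3r + 2 = 0 factors as (r + 1)(r + 2) = 0, so r = -1, -2.
Hence u_h = C1*exp(-t) + C2*exp(-2*t).
Try u_p = A*exp(-3*t). Substituting into the equation and dividing by exp(-3*t) gives A = -3/2, so u_p = -3*exp(-3*t)/2.
General solution: u = -3*exp(-3*t)/2 + C1*exp(-t) + C2*exp(-2*t).
Apply the initial conditions: u(0) = -3/2 + C1 + C2 = 3 and u'(0) = 9/2 - C1 - 2*C2 = 1. Solving gives C1 = 11/2, C2 = -1.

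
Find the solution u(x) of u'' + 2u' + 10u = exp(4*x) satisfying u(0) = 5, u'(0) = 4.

Characteristic equation r² + 2r + 10 = 0 has discriminant (2)² - 4·(10) = -36 < 0, so r = -1 ± 3i.
Hence u_h = C1*cos(3*x)*exp(-x) + C2*exp(-x)*sin(3*x).
Try u_p = A*exp(4*x). Substituting into the equation and dividing by exp(4*x) gives A = 1/34, so u_p = exp(4*x)/34.
General solution: u = exp(4*x)/34 + C1*cos(3*x)*exp(-x) + C2*exp(-x)*sin(3*x).
Apply the initial conditions: u(0) = 1/34 + C1 = 5 and u'(0) = 2/17 - C1 + 3*C2 = 4. Solving gives C1 = 169/34, C2 = 301/102.

u = exp(4*x)/34 + 169*cos(3*x)*exp(-x)/34 + 301*exp(-x)*sin(3*x)/102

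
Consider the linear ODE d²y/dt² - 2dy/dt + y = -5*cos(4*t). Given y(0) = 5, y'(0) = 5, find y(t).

Characteristic equation r² - 2r + 1 = 0 has discriminant (-2)² - 4·(1) = 0, so r = 1 is a repeated root.
Hence y_h = (C1 + C2*t)*exp(t).
Try y_p = A*cos(4*t) + B*sin(4*t). Substituting and equating the coefficients of cos(4t) and sin(4t) gives A = 75/289, B = 40/289, so y_p = 40*sin(4*t)/289 + 75*cos(4*t)/289.
General solution: y = 40*sin(4*t)/289 + 75*cos(4*t)/289 + C1*exp(t) + C2*t*exp(t).
Apply the initial conditions: y(0) = 75/289 + C1 = 5 and y'(0) = 160/289 + C1 + C2 = 5. Solving gives C1 = 1370/289, C2 = -5/17.

y = 40*sin(4*t)/289 + 75*cos(4*t)/289 + 1370*exp(t)/289 - 5*t*exp(t)/17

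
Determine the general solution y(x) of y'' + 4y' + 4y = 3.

y = 3/4 + C1*exp(-2*x) + C2*x*exp(-2*x)

Characteristic equation r² + 4r + 4 = 0 has discriminant (4)² - 4·(4) = 0, so r = -2 is a repeated root.
Hence y_h = (C1 + C2*x)*exp(-2*x).
For the particular solution try y_p = A0. Substituting and matching coefficients of each power of x gives A0 = 3/4, so y_p = 3/4.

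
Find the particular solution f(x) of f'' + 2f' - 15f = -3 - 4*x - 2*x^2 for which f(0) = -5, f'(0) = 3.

Characteristic equation r² + 2r - 15 = 0 factors as (r + 5)(r - 3) = 0, so r = -5, 3.
Hence f_h = C1*exp(-5*x) + C2*exp(3*x).
For the particular solution try f_p = A0 + A1*x + A2*x^2. Substituting and matching coefficients of each power of x gives A0 = 871/3375, A1 = 68/225, A2 = 2/15, so f_p = 871/3375 + 2*x^2/15 + 68*x/225.
General solution: f = 871/3375 + 2*x^2/15 + 68*x/225 + C1*exp(-5*x) + C2*exp(3*x).
Apply the initial conditions: f(0) = 871/3375 + C1 + C2 = -5 and f'(0) = 68/225 - 5*C1 + 3*C2 = 3. Solving gives C1 = -2309/1000, C2 = -637/216.

f = 871/3375 - 2309*exp(-5*x)/1000 - 637*exp(3*x)/216 + 2*x**2/15 + 68*x/225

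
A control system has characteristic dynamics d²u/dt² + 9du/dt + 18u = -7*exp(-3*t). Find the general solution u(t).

u = C1*exp(-6*t) + C2*exp(-3*t) - 7*t*exp(-3*t)/3

Characteristic equation r² + 9r + 18 = 0 factors as (r + 6)(r + 3) = 0, so r = -6, -3.
Hence u_h = C1*exp(-6*t) + C2*exp(-3*t).
Since exp(-3*t) solves the homogeneous equation (r = -3 is a root of multiplicity 1), multiply the trial by t. Try u_p = A*t*exp(-3*t). Substituting into the equation and dividing by exp(-3*t) gives A = -7/3, so u_p = -7*t*exp(-3*t)/3.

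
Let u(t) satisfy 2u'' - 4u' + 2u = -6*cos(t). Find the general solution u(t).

u = 3*sin(t)/2 + C1*exp(t) + C2*t*exp(t)

Divide through by 2: u'' - 2u' + u = -3*cos(t).
Characteristic equation r² - 2r + 1 = 0 has discriminant (-2)² - 4·(1) = 0, so r = 1 is a repeated root.
Hence u_h = (C1 + C2*t)*exp(t).
Try u_p = A*cos(t) + B*sin(t). Substituting and equating the coefficients of cos(t) and sin(t) gives A = 0, B = 3/2, so u_p = 3*sin(t)/2.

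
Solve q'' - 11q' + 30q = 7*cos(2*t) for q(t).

Characteristic equation r² - 11r + 30 = 0 factors as (r - 6)(r - 5) = 0, so r = 6, 5.
Hence q_h = C1*exp(6*t) + C2*exp(5*t).
Try q_p = A*cos(2*t) + B*sin(2*t). Substituting and equating the coefficients of cos(2t) and sin(2t) gives A = 91/580, B = -77/580, so q_p = -77*sin(2*t)/580 + 91*cos(2*t)/580.

q = -77*sin(2*t)/580 + 91*cos(2*t)/580 + C1*exp(6*t) + C2*exp(5*t)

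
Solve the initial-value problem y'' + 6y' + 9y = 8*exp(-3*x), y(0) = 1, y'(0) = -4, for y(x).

Characteristic equation r² + 6r + 9 = 0 has discriminant (6)² - 4·(9) = 0, so r = -3 is a repeated root.
Hence y_h = (C1 + C2*x)*exp(-3*x).
Since exp(-3*x) solves the homogeneous equation (r = -3 is a root of multiplicity 2), multiply the trial by x^2. Try y_p = A*x^2*exp(-3*x). Substituting into the equation and dividing by exp(-3*x) gives A = 4, so y_p = 4*x^2*exp(-3*x).
General solution: y = C1*exp(-3*x) + 4*x^2*exp(-3*x) + C2*x*exp(-3*x).
Apply the initial conditions: y(0) = C1 = 1 and y'(0) = C2 - 3*C1 = -4. Solving gives C1 = 1, C2 = -1.

y = -x*exp(-3*x) + 4*x**2*exp(-3*x) + exp(-3*x)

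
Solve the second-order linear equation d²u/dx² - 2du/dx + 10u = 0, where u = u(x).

Characteristic equation r² - 2r + 10 = 0 has discriminant (-2)² - 4·(10) = -36 < 0, so r = 1 ± 3i.
Hence u_h = C1*cos(3*x)*exp(x) + C2*exp(x)*sin(3*x).

u = C1*cos(3*x)*exp(x) + C2*exp(x)*sin(3*x)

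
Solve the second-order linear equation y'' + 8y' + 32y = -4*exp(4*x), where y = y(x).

y = -exp(4*x)/20 + C1*cos(4*x)*exp(-4*x) + C2*exp(-4*x)*sin(4*x)

Characteristic equation r² + 8r + 32 = 0 has discriminant (8)² - 4·(32) = -64 < 0, so r = -4 ± 4i.
Hence y_h = C1*cos(4*x)*exp(-4*x) + C2*exp(-4*x)*sin(4*x).
Try y_p = A*exp(4*x). Substituting into the equation and dividing by exp(4*x) gives A = -1/20, so y_p = -exp(4*x)/20.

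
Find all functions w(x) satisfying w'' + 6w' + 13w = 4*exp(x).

w = exp(x)/5 + C1*cos(2*x)*exp(-3*x) + C2*exp(-3*x)*sin(2*x)

Characteristic equation r² + 6r + 13 = 0 has discriminant (6)² - 4·(13) = -16 < 0, so r = -3 ± 2i.
Hence w_h = C1*cos(2*x)*exp(-3*x) + C2*exp(-3*x)*sin(2*x).
Try w_p = A*exp(x). Substituting into the equation and dividing by exp(x) gives A = 1/5, so w_p = exp(x)/5.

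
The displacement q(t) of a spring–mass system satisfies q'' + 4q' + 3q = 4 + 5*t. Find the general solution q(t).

Characteristic equation r² + 4r + 3 = 0 factors as (r + 1)(r + 3) = 0, so r = -1, -3.
Hence q_h = C1*exp(-t) + C2*exp(-3*t).
For the particular solution try q_p = A0 + A1*t. Substituting and matching coefficients of each power of t gives A0 = -8/9, A1 = 5/3, so q_p = -8/9 + 5*t/3.

q = -8/9 + 5*t/3 + C1*exp(-t) + C2*exp(-3*t)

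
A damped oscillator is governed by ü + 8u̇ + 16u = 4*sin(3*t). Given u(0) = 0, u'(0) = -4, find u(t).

u = -96*cos(3*t)/625 + 28*sin(3*t)/625 + 96*exp(-4*t)/625 - 88*t*exp(-4*t)/25

Characteristic equation r² + 8r + 16 = 0 has discriminant (8)² - 4·(16) = 0, so r = -4 is a repeated root.
Hence u_h = (C1 + C2*t)*exp(-4*t).
Try u_p = A*cos(3*t) + B*sin(3*t). Substituting and equating the coefficients of cos(3t) and sin(3t) gives A = -96/625, B = 28/625, so u_p = -96*cos(3*t)/625 + 28*sin(3*t)/625.
General solution: u = -96*cos(3*t)/625 + 28*sin(3*t)/625 + C1*exp(-4*t) + C2*t*exp(-4*t).
Apply the initial conditions: u(0) = -96/625 + C1 = 0 and u'(0) = 84/625 + C2 - 4*C1 = -4. Solving gives C1 = 96/625, C2 = -88/25.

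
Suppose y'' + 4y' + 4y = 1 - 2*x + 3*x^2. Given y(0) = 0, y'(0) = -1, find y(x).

y = 15/8 - 2*x - 15*exp(-2*x)/8 + 3*x**2/4 - 11*x*exp(-2*x)/4

Characteristic equation r² + 4r + 4 = 0 has discriminant (4)² - 4·(4) = 0, so r = -2 is a repeated root.
Hence y_h = (C1 + C2*x)*exp(-2*x).
For the particular solution try y_p = A0 + A1*x + A2*x^2. Substituting and matching coefficients of each power of x gives A0 = 15/8, A1 = -2, A2 = 3/4, so y_p = 15/8 - 2*x + 3*x^2/4.
General solution: y = 15/8 - 2*x + 3*x^2/4 + C1*exp(-2*x) + C2*x*exp(-2*x).
Apply the initial conditions: y(0) = 15/8 + C1 = 0 and y'(0) = -2 + C2 - 2*C1 = -1. Solving gives C1 = -15/8, C2 = -11/4.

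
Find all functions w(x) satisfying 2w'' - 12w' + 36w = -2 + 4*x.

Divide through by 2: w'' - 6w' + 18w = -1 + 2*x.
Characteristic equation r² - 6r + 18 = 0 has discriminant (-6)² - 4·(18) = -36 < 0, so r = 3 ± 3i.
Hence w_h = C1*cos(3*x)*exp(3*x) + C2*exp(3*x)*sin(3*x).
For the particular solution try w_p = A0 + A1*x. Substituting and matching coefficients of each power of x gives A0 = -1/54, A1 = 1/9, so w_p = -1/54 + x/9.

w = -1/54 + x/9 + C1*cos(3*x)*exp(3*x) + C2*exp(3*x)*sin(3*x)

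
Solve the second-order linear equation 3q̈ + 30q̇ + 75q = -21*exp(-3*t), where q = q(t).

q = -7*exp(-3*t)/4 + C1*exp(-5*t) + C2*t*exp(-5*t)

Divide through by 3: q'' + 10q' + 25q = -7*exp(-3*t).
Characteristic equation r² + 10r + 25 = 0 has discriminant (10)² - 4·(25) = 0, so r = -5 is a repeated root.
Hence q_h = (C1 + C2*t)*exp(-5*t).
Try q_p = A*exp(-3*t). Substituting into the equation and dividing by exp(-3*t) gives A = -7/4, so q_p = -7*exp(-3*t)/4.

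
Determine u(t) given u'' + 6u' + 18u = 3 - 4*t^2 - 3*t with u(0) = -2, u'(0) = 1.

u = 16/81 - 2*t**2/9 - t/54 - 301*exp(-3*t)*sin(3*t)/162 - 178*cos(3*t)*exp(-3*t)/81

Characteristic equation r² + 6r + 18 = 0 has discriminant (6)² - 4·(18) = -36 < 0, so r = -3 ± 3i.
Hence u_h = C1*cos(3*t)*exp(-3*t) + C2*exp(-3*t)*sin(3*t).
For the particular solution try u_p = A0 + A1*t + A2*t^2. Substituting and matching coefficients of each power of t gives A0 = 16/81, A1 = -1/54, A2 = -2/9, so u_p = 16/81 - 2*t^2/9 - t/54.
General solution: u = 16/81 - 2*t^2/9 - t/54 + C1*cos(3*t)*exp(-3*t) + C2*exp(-3*t)*sin(3*t).
Apply the initial conditions: u(0) = 16/81 + C1 = -2 and u'(0) = -1/54 - 3*C1 + 3*C2 = 1. Solving gives C1 = -178/81, C2 = -301/162.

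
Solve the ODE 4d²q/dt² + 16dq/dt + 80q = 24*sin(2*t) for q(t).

Divide through by 4: q'' + 4q' + 20q = 6*sin(2*t).
Characteristic equation r² + 4r + 20 = 0 has discriminant (4)² - 4·(20) = -64 < 0, so r = -2 ± 4i.
Hence q_h = C1*cos(4*t)*exp(-2*t) + C2*exp(-2*t)*sin(4*t).
Try q_p = A*cos(2*t) + B*sin(2*t). Substituting and equating the coefficients of cos(2t) and sin(2t) gives A = -3/20, B = 3/10, so q_p = -3*cos(2*t)/20 + 3*sin(2*t)/10.

q = -3*cos(2*t)/20 + 3*sin(2*t)/10 + C1*cos(4*t)*exp(-2*t) + C2*exp(-2*t)*sin(4*t)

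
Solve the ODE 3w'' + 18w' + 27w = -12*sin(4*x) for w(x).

Divide through by 3: w'' + 6w' + 9w = -4*sin(4*x).
Characteristic equation r² + 6r + 9 = 0 has discriminant (6)² - 4·(9) = 0, so r = -3 is a repeated root.
Hence w_h = (C1 + C2*x)*exp(-3*x).
Try w_p = A*cos(4*x) + B*sin(4*x). Substituting and equating the coefficients of cos(4x) and sin(4x) gives A = 96/625, B = 28/625, so w_p = 28*sin(4*x)/625 + 96*cos(4*x)/625.

w = 28*sin(4*x)/625 + 96*cos(4*x)/625 + C1*exp(-3*x) + C2*x*exp(-3*x)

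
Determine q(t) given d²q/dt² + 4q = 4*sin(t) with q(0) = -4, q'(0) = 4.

q = -4*cos(2*t) + 4*sin(t)/3 + 4*sin(2*t)/3

Characteristic equation r² + 4 = 0 has discriminant (0)² - 4·(4) = -16 < 0, so r = ± 2i.
Hence q_h = C1*cos(2*t) + C2*sin(2*t).
Try q_p = A*cos(t) + B*sin(t). Substituting and equating the coefficients of cos(t) and sin(t) gives A = 0, B = 4/3, so q_p = 4*sin(t)/3.
General solution: q = 4*sin(t)/3 + C1*cos(2*t) + C2*sin(2*t).
Apply the initial conditions: q(0) = C1 = -4 and q'(0) = 4/3 + 2*C2 = 4. Solving gives C1 = -4, C2 = 4/3.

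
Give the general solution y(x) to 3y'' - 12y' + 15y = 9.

y = 3/5 + C1*cos(x)*exp(2*x) + C2*exp(2*x)*sin(x)

Divide through by 3: y'' - 4y' + 5y = 3.
Characteristic equation r² - 4r + 5 = 0 has discriminant (-4)² - 4·(5) = -4 < 0, so r = 2 ± i.
Hence y_h = C1*cos(x)*exp(2*x) + C2*exp(2*x)*sin(x).
For the particular solution try y_p = A0. Substituting and matching coefficients of each power of x gives A0 = 3/5, so y_p = 3/5.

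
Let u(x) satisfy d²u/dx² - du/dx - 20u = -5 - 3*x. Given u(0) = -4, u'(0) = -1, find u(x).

Characteristic equation r² - r - 20 = 0 factors as (r - 5)(r + 4) = 0, so r = 5, -4.
Hence u_h = C1*exp(5*x) + C2*exp(-4*x).
For the particular solution try u_p = A0 + A1*x. Substituting and matching coefficients of each power of x gives A0 = 97/400, A1 = 3/20, so u_p = 97/400 + 3*x/20.
General solution: u = 97/400 + 3*x/20 + C1*exp(5*x) + C2*exp(-4*x).
Apply the initial conditions: u(0) = 97/400 + C1 + C2 = -4 and u'(0) = 3/20 - 4*C2 + 5*C1 = -1. Solving gives C1 = -151/75, C2 = -107/48.

u = 97/400 - 151*exp(5*x)/75 - 107*exp(-4*x)/48 + 3*x/20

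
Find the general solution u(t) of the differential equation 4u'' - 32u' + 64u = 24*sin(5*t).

Divide through by 4: u'' - 8u' + 16u = 6*sin(5*t).
Characteristic equation r² - 8r + 16 = 0 has discriminant (-8)² - 4·(16) = 0, so r = 4 is a repeated root.
Hence u_h = (C1 + C2*t)*exp(4*t).
Try u_p = A*cos(5*t) + B*sin(5*t). Substituting and equating the coefficients of cos(5t) and sin(5t) gives A = 240/1681, B = -54/1681, so u_p = -54*sin(5*t)/1681 + 240*cos(5*t)/1681.

u = -54*sin(5*t)/1681 + 240*cos(5*t)/1681 + C1*exp(4*t) + C2*t*exp(4*t)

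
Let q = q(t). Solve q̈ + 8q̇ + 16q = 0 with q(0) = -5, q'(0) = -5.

q = -5*exp(-4*t) - 25*t*exp(-4*t)

Characteristic equation r² + 8r + 16 = 0 has discriminant (8)² - 4·(16) = 0, so r = -4 is a repeated root.
Hence q_h = (C1 + C2*t)*exp(-4*t).
Apply the initial conditions: q(0) = C1 = -5 and q'(0) = C2 - 4*C1 = -5. Solving gives C1 = -5, C2 = -25.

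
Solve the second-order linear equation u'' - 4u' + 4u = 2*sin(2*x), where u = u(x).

u = cos(2*x)/4 + C1*exp(2*x) + C2*x*exp(2*x)

Characteristic equation r² - 4r + 4 = 0 has discriminant (-4)² - 4·(4) = 0, so r = 2 is a repeated root.
Hence u_h = (C1 + C2*x)*exp(2*x).
Try u_p = A*cos(2*x) + B*sin(2*x). Substituting and equating the coefficients of cos(2x) and sin(2x) gives A = 1/4, B = 0, so u_p = cos(2*x)/4.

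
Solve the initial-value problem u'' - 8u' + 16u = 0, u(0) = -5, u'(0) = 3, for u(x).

u = -5*exp(4*x) + 23*x*exp(4*x)

Characteristic equation r² - 8r + 16 = 0 has discriminant (-8)² - 4·(16) = 0, so r = 4 is a repeated root.
Hence u_h = (C1 + C2*x)*exp(4*x).
Apply the initial conditions: u(0) = C1 = -5 and u'(0) = C2 + 4*C1 = 3. Solving gives C1 = -5, C2 = 23.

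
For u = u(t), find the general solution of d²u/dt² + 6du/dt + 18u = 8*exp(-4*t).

Characteristic equation r² + 6r + 18 = 0 has discriminant (6)² - 4·(18) = -36 < 0, so r = -3 ± 3i.
Hence u_h = C1*cos(3*t)*exp(-3*t) + C2*exp(-3*t)*sin(3*t).
Try u_p = A*exp(-4*t). Substituting into the equation and dividing by exp(-4*t) gives A = 4/5, so u_p = 4*exp(-4*t)/5.

u = 4*exp(-4*t)/5 + C1*cos(3*t)*exp(-3*t) + C2*exp(-3*t)*sin(3*t)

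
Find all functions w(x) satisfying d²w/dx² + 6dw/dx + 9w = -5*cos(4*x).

Characteristic equation r² + 6r + 9 = 0 has discriminant (6)² - 4·(9) = 0, so r = -3 is a repeated root.
Hence w_h = (C1 + C2*x)*exp(-3*x).
Try w_p = A*cos(4*x) + B*sin(4*x). Substituting and equating the coefficients of cos(4x) and sin(4x) gives A = 7/125, B = -24/125, so w_p = -24*sin(4*x)/125 + 7*cos(4*x)/125.

w = -24*sin(4*x)/125 + 7*cos(4*x)/125 + C1*exp(-3*x) + C2*x*exp(-3*x)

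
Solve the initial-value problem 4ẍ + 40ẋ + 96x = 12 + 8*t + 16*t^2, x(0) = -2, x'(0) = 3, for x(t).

x = 29/216 - 39*exp(-4*t)/8 - t/18 + t**2/6 + 74*exp(-6*t)/27

Divide through by 4: x'' + 10x' + 24x = 3 + 2*t + 4*t^2.
Characteristic equation r² + 10r + 24 = 0 factors as (r + 6)(r + 4) = 0, so r = -6, -4.
Hence x_h = C1*exp(-6*t) + C2*exp(-4*t).
For the particular solution try x_p = A0 + A1*t + A2*t^2. Substituting and matching coefficients of each power of t gives A0 = 29/216, A1 = -1/18, A2 = 1/6, so x_p = 29/216 - t/18 + t^2/6.
General solution: x = 29/216 - t/18 + t^2/6 + C1*exp(-6*t) + C2*exp(-4*t).
Apply the initial conditions: x(0) = 29/216 + C1 + C2 = -2 and x'(0) = -1/18 - 6*C1 - 4*C2 = 3. Solving gives C1 = 74/27, C2 = -39/8.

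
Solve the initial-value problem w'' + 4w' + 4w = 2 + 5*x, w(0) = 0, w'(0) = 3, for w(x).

w = -3/4 + 3*exp(-2*x)/4 + 5*x/4 + 13*x*exp(-2*x)/4

Characteristic equation r² + 4r + 4 = 0 has discriminant (4)² - 4·(4) = 0, so r = -2 is a repeated root.
Hence w_h = (C1 + C2*x)*exp(-2*x).
For the particular solution try w_p = A0 + A1*x. Substituting and matching coefficients of each power of x gives A0 = -3/4, A1 = 5/4, so w_p = -3/4 + 5*x/4.
General solution: w = -3/4 + 5*x/4 + C1*exp(-2*x) + C2*x*exp(-2*x).
Apply the initial conditions: w(0) = -3/4 + C1 = 0 and w'(0) = 5/4 + C2 - 2*C1 = 3. Solving gives C1 = 3/4, C2 = 13/4.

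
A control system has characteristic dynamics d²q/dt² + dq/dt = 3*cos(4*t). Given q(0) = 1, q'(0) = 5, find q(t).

q = 6 - 82*exp(-t)/17 - 3*cos(4*t)/17 + 3*sin(4*t)/68

Characteristic equation r² + r = 0 factors as (r + 1)r = 0, so r = -1, 0.
Hence q_h = C1*exp(-t) + C2.
Try q_p = A*cos(4*t) + B*sin(4*t). Substituting and equating the coefficients of cos(4t) and sin(4t) gives A = -3/17, B = 3/68, so q_p = -3*cos(4*t)/17 + 3*sin(4*t)/68.
General solution: q = C2 - 3*cos(4*t)/17 + 3*sin(4*t)/68 + C1*exp(-t).
Apply the initial conditions: q(0) = -3/17 + C1 + C2 = 1 and q'(0) = 3/17 - C1 = 5. Solving gives C1 = -82/17, C2 = 6.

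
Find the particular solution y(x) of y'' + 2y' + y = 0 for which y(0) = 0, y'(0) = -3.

Characteristic equation r² + 2r + 1 = 0 has discriminant (2)² - 4·(1) = 0, so r = -1 is a repeated root.
Hence y_h = (C1 + C2*x)*exp(-x).
Apply the initial conditions: y(0) = C1 = 0 and y'(0) = C2 - C1 = -3. Solving gives C1 = 0, C2 = -3.

y = -3*x*exp(-x)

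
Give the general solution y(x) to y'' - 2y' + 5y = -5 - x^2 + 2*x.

y = -103/125 - x**2/5 + 6*x/25 + C1*cos(2*x)*exp(x) + C2*exp(x)*sin(2*x)

Characteristic equation r² - 2r + 5 = 0 has discriminant (-2)² - 4·(5) = -16 < 0, so r = 1 ± 2i.
Hence y_h = C1*cos(2*x)*exp(x) + C2*exp(x)*sin(2*x).
For the particular solution try y_p = A0 + A1*x + A2*x^2. Substituting and matching coefficients of each power of x gives A0 = -103/125, A1 = 6/25, A2 = -1/5, so y_p = -103/125 - x^2/5 + 6*x/25.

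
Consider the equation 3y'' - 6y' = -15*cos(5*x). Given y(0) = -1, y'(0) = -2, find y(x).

Divide through by 3: y'' - 2y' = -5*cos(5*x).
Characteristic equation r² - 2r = 0 factors as (r - 2)r = 0, so r = 2, 0.
Hence y_h = C1*exp(2*x) + C2.
Try y_p = A*cos(5*x) + B*sin(5*x). Substituting and equating the coefficients of cos(5x) and sin(5x) gives A = 5/29, B = 2/29, so y_p = 2*sin(5*x)/29 + 5*cos(5*x)/29.
General solution: y = C2 + 2*sin(5*x)/29 + 5*cos(5*x)/29 + C1*exp(2*x).
Apply the initial conditions: y(0) = 5/29 + C1 + C2 = -1 and y'(0) = 10/29 + 2*C1 = -2. Solving gives C1 = -34/29, C2 = 0.

y = -34*exp(2*x)/29 + 2*sin(5*x)/29 + 5*cos(5*x)/29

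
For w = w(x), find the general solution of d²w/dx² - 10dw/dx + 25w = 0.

Characteristic equation r² - 10r + 25 = 0 has discriminant (-10)² - 4·(25) = 0, so r = 5 is a repeated root.
Hence w_h = (C1 + C2*x)*exp(5*x).

w = C1*exp(5*x) + C2*x*exp(5*x)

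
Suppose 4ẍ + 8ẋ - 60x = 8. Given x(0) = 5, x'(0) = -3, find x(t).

x = -2/15 + 17*exp(3*t)/6 + 23*exp(-5*t)/10

Divide through by 4: x'' + 2x' - 15x = 2.
Characteristic equation r² + 2r - 15 = 0 factors as (r + 5)(r - 3) = 0, so r = -5, 3.
Hence x_h = C1*exp(-5*t) + C2*exp(3*t).
For the particular solution try x_p = A0. Substituting and matching coefficients of each power of t gives A0 = -2/15, so x_p = -2/15.
General solution: x = -2/15 + C1*exp(-5*t) + C2*exp(3*t).
Apply the initial conditions: x(0) = -2/15 + C1 + C2 = 5 and x'(0) = -5*C1 + 3*C2 = -3. Solving gives C1 = 23/10, C2 = 17/6.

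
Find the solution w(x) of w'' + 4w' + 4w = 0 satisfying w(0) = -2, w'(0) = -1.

w = -2*exp(-2*x) - 5*x*exp(-2*x)

Characteristic equation r² + 4r + 4 = 0 has discriminant (4)² - 4·(4) = 0, so r = -2 is a repeated root.
Hence w_h = (C1 + C2*x)*exp(-2*x).
Apply the initial conditions: w(0) = C1 = -2 and w'(0) = C2 - 2*C1 = -1. Solving gives C1 = -2, C2 = -5.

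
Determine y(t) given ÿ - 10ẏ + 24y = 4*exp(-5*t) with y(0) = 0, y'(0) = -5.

Characteristic equation r² - 10r + 24 = 0 factors as (r - 4)(r - 6) = 0, so r = 4, 6.
Hence y_h = C1*exp(4*t) + C2*exp(6*t).
Try y_p = A*exp(-5*t). Substituting into the equation and dividing by exp(-5*t) gives A = 4/99, so y_p = 4*exp(-5*t)/99.
General solution: y = 4*exp(-5*t)/99 + C1*exp(4*t) + C2*exp(6*t).
Apply the initial conditions: y(0) = 4/99 + C1 + C2 = 0 and y'(0) = -20/99 + 4*C1 + 6*C2 = -5. Solving gives C1 = 41/18, C2 = -51/22.

y = -51*exp(6*t)/22 + 4*exp(-5*t)/99 + 41*exp(4*t)/18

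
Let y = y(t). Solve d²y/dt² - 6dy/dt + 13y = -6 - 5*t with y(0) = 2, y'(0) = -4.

Characteristic equation r² - 6r + 13 = 0 has discriminant (-6)² - 4·(13) = -16 < 0, so r = 3 ± 2i.
Hence y_h = C1*cos(2*t)*exp(3*t) + C2*exp(3*t)*sin(2*t).
For the particular solution try y_p = A0 + A1*t. Substituting and matching coefficients of each power of t gives A0 = -108/169, A1 = -5/13, so y_p = -108/169 - 5*t/13.
General solution: y = -108/169 - 5*t/13 + C1*cos(2*t)*exp(3*t) + C2*exp(3*t)*sin(2*t).
Apply the initial conditions: y(0) = -108/169 + C1 = 2 and y'(0) = -5/13 + 2*C2 + 3*C1 = -4. Solving gives C1 = 446/169, C2 = -1949/338.

y = -108/169 - 5*t/13 - 1949*exp(3*t)*sin(2*t)/338 + 446*cos(2*t)*exp(3*t)/169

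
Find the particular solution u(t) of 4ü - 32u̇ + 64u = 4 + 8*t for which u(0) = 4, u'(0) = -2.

u = 1/8 + t/8 + 31*exp(4*t)/8 - 141*t*exp(4*t)/8

Divide through by 4: u'' - 8u' + 16u = 1 + 2*t.
Characteristic equation r² - 8r + 16 = 0 has discriminant (-8)² - 4·(16) = 0, so r = 4 is a repeated root.
Hence u_h = (C1 + C2*t)*exp(4*t).
For the particular solution try u_p = A0 + A1*t. Substituting and matching coefficients of each power of t gives A0 = 1/8, A1 = 1/8, so u_p = 1/8 + t/8.
General solution: u = 1/8 + t/8 + C1*exp(4*t) + C2*t*exp(4*t).
Apply the initial conditions: u(0) = 1/8 + C1 = 4 and u'(0) = 1/8 + C2 + 4*C1 = -2. Solving gives C1 = 31/8, C2 = -141/8.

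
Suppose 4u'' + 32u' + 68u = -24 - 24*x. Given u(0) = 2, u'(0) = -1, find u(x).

u = -54/289 - 6*x/17 + 632*cos(x)*exp(-4*x)/289 + 2341*exp(-4*x)*sin(x)/289

Divide through by 4: u'' + 8u' + 17u = -6 - 6*x.
Characteristic equation r² + 8r + 17 = 0 has discriminant (8)² - 4·(17) = -4 < 0, so r = -4 ± i.
Hence u_h = C1*cos(x)*exp(-4*x) + C2*exp(-4*x)*sin(x).
For the particular solution try u_p = A0 + A1*x. Substituting and matching coefficients of each power of x gives A0 = -54/289, A1 = -6/17, so u_p = -54/289 - 6*x/17.
General solution: u = -54/289 - 6*x/17 + C1*cos(x)*exp(-4*x) + C2*exp(-4*x)*sin(x).
Apply the initial conditions: u(0) = -54/289 + C1 = 2 and u'(0) = -6/17 + C2 - 4*C1 = -1. Solving gives C1 = 632/289, C2 = 2341/289.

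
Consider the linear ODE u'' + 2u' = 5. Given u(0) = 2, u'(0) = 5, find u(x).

Characteristic equation r² + 2r = 0 factors as (r + 2)r = 0, so r = -2, 0.
Hence u_h = C1*exp(-2*x) + C2.
Since 0 is a characteristic root (multiplicity 1), multiply the polynomial trial by x: try u_p = A0*x. Substituting and matching coefficients of each power of x gives A0 = 5/2, so u_p = 5*x/2.
General solution: u = C2 + 5*x/2 + C1*exp(-2*x).
Apply the initial conditions: u(0) = C1 + C2 = 2 and u'(0) = 5/2 - 2*C1 = 5. Solving gives C1 = -5/4, C2 = 13/4.

u = 13/4 - 5*exp(-2*x)/4 + 5*x/2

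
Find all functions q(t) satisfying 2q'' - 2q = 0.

q = C1*exp(-t) + C2*exp(t)

Divide through by 2: q'' - q = 0.
Characteristic equation r² - 1 = 0 factors as (r + 1)(r - 1) = 0, so r = -1, 1.
Hence q_h = C1*exp(-t) + C2*exp(t).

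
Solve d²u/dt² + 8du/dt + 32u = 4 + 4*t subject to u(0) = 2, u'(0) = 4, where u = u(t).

Characteristic equation r² + 8r + 32 = 0 has discriminant (8)² - 4·(32) = -64 < 0, so r = -4 ± 4i.
Hence u_h = C1*cos(4*t)*exp(-4*t) + C2*exp(-4*t)*sin(4*t).
For the particular solution try u_p = A0 + A1*t. Substituting and matching coefficients of each power of t gives A0 = 3/32, A1 = 1/8, so u_p = 3/32 + t/8.
General solution: u = 3/32 + t/8 + C1*cos(4*t)*exp(-4*t) + C2*exp(-4*t)*sin(4*t).
Apply the initial conditions: u(0) = 3/32 + C1 = 2 and u'(0) = 1/8 - 4*C1 + 4*C2 = 4. Solving gives C1 = 61/32, C2 = 23/8.

u = 3/32 + t/8 + 23*exp(-4*t)*sin(4*t)/8 + 61*cos(4*t)*exp(-4*t)/32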